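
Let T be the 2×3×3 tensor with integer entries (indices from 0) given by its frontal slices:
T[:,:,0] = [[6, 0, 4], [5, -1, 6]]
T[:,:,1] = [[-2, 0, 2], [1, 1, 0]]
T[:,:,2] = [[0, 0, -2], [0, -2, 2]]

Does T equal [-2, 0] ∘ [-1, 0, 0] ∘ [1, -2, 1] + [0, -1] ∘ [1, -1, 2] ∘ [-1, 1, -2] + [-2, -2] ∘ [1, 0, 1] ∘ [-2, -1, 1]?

Reconstruct entrywise from the claimed factors. For example, T[0,2,1] = 2 and Σₗ aₗ[0]bₗ[2]cₗ[1] = (-2)·(0)·(-2) + (0)·(2)·(1) + (-2)·(1)·(-1) = 2; checking all 18 entries, every one matches. The claim holds.

Yes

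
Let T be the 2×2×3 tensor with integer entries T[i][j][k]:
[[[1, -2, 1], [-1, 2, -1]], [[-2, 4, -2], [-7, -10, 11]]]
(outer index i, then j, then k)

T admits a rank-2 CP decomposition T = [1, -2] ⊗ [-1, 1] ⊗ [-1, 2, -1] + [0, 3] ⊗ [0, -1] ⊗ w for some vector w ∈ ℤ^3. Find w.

Subtract the known terms from T to get the rank-1 residual R = [0, 3] ⊗ [0, -1] ⊗ w, so R[i,j,k] = a[i]·b[j]·w[k]. Pick indices with nonzero a[1]·b[1] = (3)·(-1) = -3. Only the fibre through (1,1,·) is needed: R[1,1,:] = T[1,1,:] − Σₗ aₗ[1]bₗ[1]cₗ = [-7, -10, 11] − (-2)·(1)·[-1, 2, -1] = [-9, -6, 9]. Then w[k] = R[1,1,k] / -3 for each k, giving w = [-9, -6, 9] / -3 = [3, 2, -3].

w = [3, 2, -3]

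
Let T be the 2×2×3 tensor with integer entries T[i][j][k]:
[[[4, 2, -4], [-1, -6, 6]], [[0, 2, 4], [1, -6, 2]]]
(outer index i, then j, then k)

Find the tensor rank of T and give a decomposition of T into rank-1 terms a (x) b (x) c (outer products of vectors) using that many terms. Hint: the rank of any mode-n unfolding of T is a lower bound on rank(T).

rank(T) = 3

Lower bound: the mode-3 unfolding of T (rows indexed by k, columns by (i,j) = (0,0), (0,1), (1,0), (1,1)) is [[4, -1, 0, 1], [2, -6, 2, -6], [-4, 6, 4, 2]].
There the 3×3 minor on rows k ∈ {0, 1, 2}, columns (i,j) ∈ {(0,0), (0,1), (1,0)} is det [[4, -1, 0], [2, -6, 2], [-4, 6, 4]] = -128 ≠ 0, so this unfolding has rank ≥ 3; CP rank is at least every unfolding rank, so rank(T) ≥ 3. (This is only a lower bound: in general the CP rank may exceed every unfolding rank, so we still need to exhibit 3 rank-1 terms summing to T.)
Upper bound: T is a sum of 3 rank-1 terms, T = [1, -1] (x) [2, -1] (x) [1, 0, -2] + [1, 1] (x) [1, -2] (x) [-2, 4, -4] + [1, 1] (x) [1, -1] (x) [4, -2, 4] (written with every a and b primitive with positive leading entry and the scale carried by c; CP decompositions are not unique, and this one is verified by expanding entrywise), so rank(T) ≤ 3.
These bounds meet, so rank(T) = 3.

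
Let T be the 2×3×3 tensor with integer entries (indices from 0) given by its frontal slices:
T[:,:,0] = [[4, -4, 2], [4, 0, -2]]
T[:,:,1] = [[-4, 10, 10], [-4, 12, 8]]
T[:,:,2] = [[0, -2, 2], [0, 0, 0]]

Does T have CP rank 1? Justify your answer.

No

The mode-3 unfolding of T (rows indexed by k, columns by (i,j) = (0,0), (0,1), (0,2), (1,0), (1,1), (1,2)) is [[4, -4, 2, 4, 0, -2], [-4, 10, 10, -4, 12, 8], [0, -2, 2, 0, 0, 0]].
There the 3×3 minor on rows k ∈ {0, 1, 2}, columns (i,j) ∈ {(0,0), (0,1), (0,2)} is det [[4, -4, 2], [-4, 10, 10], [0, -2, 2]] = 144 ≠ 0, so this unfolding has rank ≥ 3; CP rank is at least every unfolding rank, so rank(T) ≥ 3.
In particular rank(T) ≥ 3 > 1, so T is not rank-1.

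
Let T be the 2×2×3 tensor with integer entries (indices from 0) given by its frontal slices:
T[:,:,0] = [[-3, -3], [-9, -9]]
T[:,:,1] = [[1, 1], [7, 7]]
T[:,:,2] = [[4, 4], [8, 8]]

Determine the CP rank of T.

Lower bound: in the mode-1 unfolding of T (rows indexed by i, columns by (j,k)) the 2×2 minor on rows i ∈ {0, 1}, columns (j,k) ∈ {(0,0), (0,1)} is det [[-3, 1], [-9, 7]] = -12 ≠ 0, so that unfolding has rank ≥ 2 and hence rank(T) ≥ 2 (CP rank is at least every unfolding rank, though it can be larger).
Upper bound: T[:,j,:] = b[j]·M for every slice, with b = [1, 1] and M = [[-3, 1, 4], [-9, 7, 8]] (rows i, columns k).
Splitting M by its rows (i = 0, 1), M = [1, 0][-3, 1, 4]ᵀ + [0, 1][-9, 7, 8]ᵀ.
Hence T = [1, 0] ⊗ [1, 1] ⊗ [-3, 1, 4] + [0, 1] ⊗ [1, 1] ⊗ [-9, 7, 8], so rank(T) ≤ 2.
These bounds meet, so rank(T) = 2.

2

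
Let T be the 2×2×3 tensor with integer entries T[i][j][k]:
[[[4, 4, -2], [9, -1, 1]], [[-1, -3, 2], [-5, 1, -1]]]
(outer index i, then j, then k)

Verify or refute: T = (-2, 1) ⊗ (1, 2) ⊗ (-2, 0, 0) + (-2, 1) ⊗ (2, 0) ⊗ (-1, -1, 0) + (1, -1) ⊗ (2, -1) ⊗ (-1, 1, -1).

No

Reconstruct entry (0,0,0) from the claimed factors: Σₗ aₗ[0]bₗ[0]cₗ[0] = (-2)·(1)·(-2) + (-2)·(2)·(-1) + (1)·(2)·(-1) = 6, but T[0,0,0] = 4. The claim is false.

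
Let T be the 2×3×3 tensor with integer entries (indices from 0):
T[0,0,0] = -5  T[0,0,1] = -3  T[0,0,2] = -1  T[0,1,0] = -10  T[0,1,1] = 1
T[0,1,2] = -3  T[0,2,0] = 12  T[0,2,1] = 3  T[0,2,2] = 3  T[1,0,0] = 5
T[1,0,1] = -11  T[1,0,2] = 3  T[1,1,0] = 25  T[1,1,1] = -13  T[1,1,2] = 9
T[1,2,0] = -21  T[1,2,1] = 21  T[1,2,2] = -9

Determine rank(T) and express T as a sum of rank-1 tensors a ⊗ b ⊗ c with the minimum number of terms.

rank(T) = 2

Lower bound: in the mode-1 unfolding of T (rows indexed by i, columns by (j,k)) the 2×2 minor on rows i ∈ {0, 1}, columns (j,k) ∈ {(0,0), (0,1)} is det [[-5, -3], [5, -11]] = 70 ≠ 0, so that unfolding has rank ≥ 2 and hence rank(T) ≥ 2 (CP rank is at least every unfolding rank, though it can be larger).
Upper bound: with S_k = T[:,:,k], the two rank-1 terms a₁b₁ᵀ, a₂b₂ᵀ are the rank-1 members of the pencil x·S₀ + y·S₁.
The 2×2 minor of x·S₀ + y·S₁ on rows {0,1}, columns {0,1} is −75·x² − 125·xy + 50·y² = (-25)·(x + 2·y)(3·x − y), vanishing at (x:y) = (2:-1) and (1:3).
M₁ = 2·S₀ − S₁ = [[-7, -21, 21], [21, 63, -63]] = (-7)·(1, -3)(1, 3, -3)ᵀ and M₂ = S₀ + 3·S₁ = [[-14, -7, 21], [-28, -14, 42]] = (-7)·(1, 2)(2, 1, -3)ᵀ, so take a₁ = (1, -3), b₁ = (1, 3, -3), a₂ = (1, 2), b₂ = (2, 1, -3).
Each slice is an integer combination of E₁ = a₁b₁ᵀ and E₂ = a₂b₂ᵀ: S₀ = −3·E₁ − E₂, S₁ = E₁ − 2·E₂, S₂ = −E₁; reading off coefficients, c₁ = (-3, 1, -1) and c₂ = (-1, -2, 0).
Hence T = (1, -3) ⊗ (1, 3, -3) ⊗ (-3, 1, -1) + (1, 2) ⊗ (2, 1, -3) ⊗ (-1, -2, 0), so rank(T) ≤ 2.
These bounds meet, so rank(T) = 2.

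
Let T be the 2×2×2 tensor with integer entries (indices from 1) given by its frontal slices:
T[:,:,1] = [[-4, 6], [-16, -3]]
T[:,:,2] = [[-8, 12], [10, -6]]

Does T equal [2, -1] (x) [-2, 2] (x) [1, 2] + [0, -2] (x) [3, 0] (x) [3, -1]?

Reconstruct entry (1,2,1) from the claimed factors: Σₗ aₗ[1]bₗ[2]cₗ[1] = (2)·(2)·(1) + (0)·(0)·(3) = 4, but T[1,2,1] = 6. The claim is false.

No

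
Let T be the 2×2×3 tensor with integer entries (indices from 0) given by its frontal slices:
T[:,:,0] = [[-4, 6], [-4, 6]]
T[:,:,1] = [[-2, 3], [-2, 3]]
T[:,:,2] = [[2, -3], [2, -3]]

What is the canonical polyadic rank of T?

1

Lower bound: T ≠ 0 (e.g. T[0,0,0] = -4), so rank(T) ≥ 1.
Upper bound: the mode-1 fibre T[:,0,0] = [-4, -4] gives a = [1, 1] (primitive direction); the mode-2 fibre T[0,:,0] = [-4, 6] gives b = [2, -3]; then c[k] = T[0,0,k] / (a[0]·b[0]) = [-4, -2, 2] / 2 = [-2, -1, 1].
Expanding [1, 1] ⊗ [2, -3] ⊗ [-2, -1, 1] reproduces all 12 entries of T, so T = [1, 1] ⊗ [2, -3] ⊗ [-2, -1, 1] and rank(T) ≤ 1.
These bounds meet, so rank(T) = 1.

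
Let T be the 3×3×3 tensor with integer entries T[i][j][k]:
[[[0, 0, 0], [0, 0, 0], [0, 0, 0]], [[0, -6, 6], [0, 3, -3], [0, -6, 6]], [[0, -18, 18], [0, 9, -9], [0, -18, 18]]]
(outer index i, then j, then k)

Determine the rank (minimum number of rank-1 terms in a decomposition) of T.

Lower bound: T ≠ 0 (e.g. T[1,0,1] = -6), so rank(T) ≥ 1.
Upper bound: if T = a ⊗ b ⊗ c then every fibre of T is a multiple of the corresponding factor, so read the factors off the fibres through the nonzero entry T[1,0,1] = -6.
The mode-1 fibre T[:,0,1] = [0, -6, -18] gives a = [0, 1, 3] (primitive direction); the mode-2 fibre T[1,:,1] = [-6, 3, -6] gives b = [2, -1, 2]; then c[k] = T[1,0,k] / (a[1]·b[0]) = [0, -6, 6] / 2 = [0, -3, 3].
Expanding [0, 1, 3] ⊗ [2, -1, 2] ⊗ [0, -3, 3] reproduces all 27 entries of T, so T = [0, 1, 3] ⊗ [2, -1, 2] ⊗ [0, -3, 3] and rank(T) ≤ 1.
These bounds meet, so rank(T) = 1.

1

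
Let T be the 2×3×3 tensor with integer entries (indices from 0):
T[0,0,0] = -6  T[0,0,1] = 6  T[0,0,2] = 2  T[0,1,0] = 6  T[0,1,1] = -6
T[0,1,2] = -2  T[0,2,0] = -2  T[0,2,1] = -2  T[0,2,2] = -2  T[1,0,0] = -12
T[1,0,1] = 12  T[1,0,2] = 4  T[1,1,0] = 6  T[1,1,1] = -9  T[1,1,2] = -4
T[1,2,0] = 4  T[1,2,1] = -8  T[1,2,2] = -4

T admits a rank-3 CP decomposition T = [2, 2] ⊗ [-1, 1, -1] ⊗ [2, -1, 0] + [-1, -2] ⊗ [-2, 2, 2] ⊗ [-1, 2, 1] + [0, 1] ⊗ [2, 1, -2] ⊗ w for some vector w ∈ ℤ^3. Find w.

w = [-2, 1, 0]

Subtract the known terms from T to get the rank-1 residual R = [0, 1] ⊗ [2, 1, -2] ⊗ w, so R[i,j,k] = a[i]·b[j]·w[k]. Pick indices with nonzero a[1]·b[0] = (1)·(2) = 2. Only the fibre through (1,0,·) is needed: R[1,0,:] = T[1,0,:] − Σₗ aₗ[1]bₗ[0]cₗ = [-12, 12, 4] − (2)·(-1)·[2, -1, 0] − (-2)·(-2)·[-1, 2, 1] = [-4, 2, 0]. Then w[k] = R[1,0,k] / 2 for each k, giving w = [-4, 2, 0] / 2 = [-2, 1, 0].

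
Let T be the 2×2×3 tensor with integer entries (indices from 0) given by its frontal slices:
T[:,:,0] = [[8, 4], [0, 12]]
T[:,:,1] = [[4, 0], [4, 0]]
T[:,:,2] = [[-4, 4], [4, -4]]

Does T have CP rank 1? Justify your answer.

No

The mode-3 unfolding of T (rows indexed by k, columns by (i,j) = (0,0), (0,1), (1,0), (1,1)) is [[8, 4, 0, 12], [4, 0, 4, 0], [-4, 4, 4, -4]].
There the 3×3 minor on rows k ∈ {0, 1, 2}, columns (i,j) ∈ {(0,0), (0,1), (1,0)} is det [[8, 4, 0], [4, 0, 4], [-4, 4, 4]] = -256 ≠ 0, so this unfolding has rank ≥ 3; CP rank is at least every unfolding rank, so rank(T) ≥ 3.
In particular rank(T) ≥ 3 > 1, so T is not rank-1.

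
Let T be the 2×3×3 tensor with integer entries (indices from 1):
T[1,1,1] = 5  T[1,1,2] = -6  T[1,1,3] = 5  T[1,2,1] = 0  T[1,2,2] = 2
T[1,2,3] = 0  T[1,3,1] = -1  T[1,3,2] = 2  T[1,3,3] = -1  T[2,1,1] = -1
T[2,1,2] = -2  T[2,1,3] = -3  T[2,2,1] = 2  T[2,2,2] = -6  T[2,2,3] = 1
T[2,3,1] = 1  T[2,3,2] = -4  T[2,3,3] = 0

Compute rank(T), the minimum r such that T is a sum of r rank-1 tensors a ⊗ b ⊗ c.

3

Lower bound: the mode-3 unfolding of T (rows indexed by k, columns by (i,j) = (1,1), (1,2), (1,3), (2,1), (2,2), (2,3)) is [[5, 0, -1, -1, 2, 1], [-6, 2, 2, -2, -6, -4], [5, 0, -1, -3, 1, 0]].
There the 3×3 minor on rows k ∈ {1, 2, 3}, columns (i,j) ∈ {(1,1), (1,2), (2,1)} is det [[5, 0, -1], [-6, 2, -2], [5, 0, -3]] = -20 ≠ 0, so this unfolding has rank ≥ 3; CP rank is at least every unfolding rank, so rank(T) ≥ 3. (Unfolding ranks only ever bound the CP rank from below — rank(T) can be strictly larger than all of them — so the matching upper bound has to come from an explicit 3-term decomposition.)
Upper bound: T is a sum of 3 rank-1 terms, T = [0, 1] ⊗ [2, 1, 1] ⊗ [0, -2, -1] + [1, -1] ⊗ [1, -2, -1] ⊗ [1, -2, 1] + [1, 0] ⊗ [2, 1, 0] ⊗ [2, -2, 2] (one valid choice — decompositions are not unique — normalised so each a, b is primitive with positive first nonzero entry; check it by expanding all entries), so rank(T) ≤ 3.
These bounds meet, so rank(T) = 3.
Check entry T[2,1,3] = -3: (1)·(2)·(-1) + (-1)·(1)·(1) + (0)·(2)·(2) = -3.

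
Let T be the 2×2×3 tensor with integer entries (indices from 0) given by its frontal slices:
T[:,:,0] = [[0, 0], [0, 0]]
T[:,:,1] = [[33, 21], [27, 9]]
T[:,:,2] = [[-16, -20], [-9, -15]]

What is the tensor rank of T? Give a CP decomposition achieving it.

Lower bound: the mode-2 unfolding of T (rows indexed by j, columns by (i,k) = (0,0), (0,1), (0,2), (1,0), (1,1), (1,2)) is [[0, 33, -16, 0, 27, -9], [0, 21, -20, 0, 9, -15]].
There the 2×2 minor on rows j ∈ {0, 1}, columns (i,k) ∈ {(0,1), (0,2)} is det [[33, -16], [21, -20]] = -324 ≠ 0, so this unfolding has rank ≥ 2; CP rank is at least every unfolding rank, so rank(T) ≥ 2. (Flattening ranks never certify an upper bound on CP rank; for that we must actually write T with 2 rank-1 terms.)
Upper bound — finding two terms. Write S_k = T[:,:,k] for the frontal slices: S₀ = [[0, 0], [0, 0]], S₁ = [[33, 21], [27, 9]], S₂ = [[-16, -20], [-9, -15]].
If T = a₁ ⊗ b₁ ⊗ c₁ + a₂ ⊗ b₂ ⊗ c₂ then each S_k = c₁[k]·a₁b₁ᵀ + c₂[k]·a₂b₂ᵀ. S₁ and S₂ are linearly independent, so a₁b₁ᵀ and a₂b₂ᵀ must span the same plane of matrices: they are the rank-1 matrices of the form x·S₁ + y·S₂.
det(x·S₁ + y·S₂) is −270·x² + 90·xy + 60·y² = (-30)·(3·x − 2·y)(3·x + y), vanishing at (x:y) = (2:3) and (1:-3).
M₁ = 2·S₁ + 3·S₂ = [[18, -18], [27, -27]] = 9·(2, 3)(1, -1)ᵀ and M₂ = S₁ − 3·S₂ = [[81, 81], [54, 54]] = 27·(3, 2)(1, 1)ᵀ, so take a₁ = (2, 3), b₁ = (1, -1), a₂ = (3, 2), b₂ = (1, 1).
Each slice is an integer combination of E₁ = a₁b₁ᵀ and E₂ = a₂b₂ᵀ: S₀ = 0, S₁ = 3·E₁ + 9·E₂, S₂ = E₁ − 6·E₂; reading off coefficients, c₁ = (0, 3, 1) and c₂ = (0, 9, -6).
Hence T = (2, 3) ⊗ (1, -1) ⊗ (0, 3, 1) + (3, 2) ⊗ (1, 1) ⊗ (0, 9, -6), so rank(T) ≤ 2.
These bounds meet, so rank(T) = 2.

rank(T) = 2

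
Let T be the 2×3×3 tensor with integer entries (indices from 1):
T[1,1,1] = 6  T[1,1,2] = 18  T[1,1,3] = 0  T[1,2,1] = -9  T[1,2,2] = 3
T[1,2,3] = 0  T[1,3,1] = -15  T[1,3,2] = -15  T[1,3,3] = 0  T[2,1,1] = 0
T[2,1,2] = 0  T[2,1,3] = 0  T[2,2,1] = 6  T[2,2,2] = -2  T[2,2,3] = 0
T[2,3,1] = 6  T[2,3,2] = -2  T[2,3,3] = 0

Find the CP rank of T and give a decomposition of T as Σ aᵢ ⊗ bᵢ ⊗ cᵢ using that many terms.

Lower bound: the mode-2 unfolding of T (rows indexed by j, columns by (i,k) = (1,1), (1,2), (1,3), (2,1), (2,2), (2,3)) is [[6, 18, 0, 0, 0, 0], [-9, 3, 0, 6, -2, 0], [-15, -15, 0, 6, -2, 0]].
There the 2×2 minor on rows j ∈ {1, 2}, columns (i,k) ∈ {(1,1), (1,2)} is det [[6, 18], [-9, 3]] = 180 ≠ 0, so this unfolding has rank ≥ 2; CP rank is at least every unfolding rank, so rank(T) ≥ 2. (Flattening ranks never certify an upper bound on CP rank; for that we must actually write T with 2 rank-1 terms.)
Upper bound — finding two terms. Write S_k = T[:,:,k] for the frontal slices: S₁ = [[6, -9, -15], [0, 6, 6]], S₂ = [[18, 3, -15], [0, -2, -2]], S₃ = [[0, 0, 0], [0, 0, 0]].
If T = a₁ ⊗ b₁ ⊗ c₁ + a₂ ⊗ b₂ ⊗ c₂ then each S_k = c₁[k]·a₁b₁ᵀ + c₂[k]·a₂b₂ᵀ. S₁ and S₂ are linearly independent, so a₁b₁ᵀ and a₂b₂ᵀ must span the same plane of matrices: they are the rank-1 matrices of the form x·S₁ + y·S₂.
The 2×2 minor of x·S₁ + y·S₂ on rows {1,2}, columns {1,2} is 36·x² + 96·xy − 36·y² = 12·(x + 3·y)(3·x − y), vanishing at (x:y) = (3:-1) and (1:3).
M₁ = 3·S₁ − S₂ = [[0, -30, -30], [0, 20, 20]] = (-10)·[3, -2][0, 1, 1]ᵀ and M₂ = S₁ + 3·S₂ = [[60, 0, -60], [0, 0, 0]] = 60·[1, 0][1, 0, -1]ᵀ, so take a₁ = [3, -2], b₁ = [0, 1, 1], a₂ = [1, 0], b₂ = [1, 0, -1].
Each slice is an integer combination of E₁ = a₁b₁ᵀ and E₂ = a₂b₂ᵀ: S₁ = −3·E₁ + 6·E₂, S₂ = E₁ + 18·E₂, S₃ = 0; reading off coefficients, c₁ = [-3, 1, 0] and c₂ = [6, 18, 0].
Hence T = [3, -2] ⊗ [0, 1, 1] ⊗ [-3, 1, 0] + [1, 0] ⊗ [1, 0, -1] ⊗ [6, 18, 0], so rank(T) ≤ 2.
These bounds meet, so rank(T) = 2.

rank(T) = 2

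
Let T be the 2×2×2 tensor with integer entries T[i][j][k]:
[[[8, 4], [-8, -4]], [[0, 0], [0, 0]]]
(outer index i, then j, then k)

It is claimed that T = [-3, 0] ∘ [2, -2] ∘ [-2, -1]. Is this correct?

Reconstruct entry (0,0,0) from the claimed factors: Σₗ aₗ[0]bₗ[0]cₗ[0] = (-3)·(2)·(-2) = 12, but T[0,0,0] = 8. The claim is false.

No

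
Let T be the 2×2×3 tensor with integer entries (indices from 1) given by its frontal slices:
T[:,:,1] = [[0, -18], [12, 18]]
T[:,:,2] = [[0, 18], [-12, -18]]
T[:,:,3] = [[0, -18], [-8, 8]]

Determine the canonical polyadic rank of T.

2

Lower bound: the mode-2 unfolding of T (rows indexed by j, columns by (i,k) = (1,1), (1,2), (1,3), (2,1), (2,2), (2,3)) is [[0, 0, 0, 12, -12, -8], [-18, 18, -18, 18, -18, 8]].
There the 2×2 minor on rows j ∈ {1, 2}, columns (i,k) ∈ {(1,1), (2,1)} is det [[0, 12], [-18, 18]] = 216 ≠ 0, so this unfolding has rank ≥ 2; CP rank is at least every unfolding rank, so rank(T) ≥ 2. (Flattening ranks never certify an upper bound on CP rank; for that we must actually write T with 2 rank-1 terms.)
Upper bound — finding two terms. Write S_k = T[:,:,k] for the frontal slices: S₁ = [[0, -18], [12, 18]], S₂ = [[0, 18], [-12, -18]], S₃ = [[0, -18], [-8, 8]].
If T = a₁ ⊗ b₁ ⊗ c₁ + a₂ ⊗ b₂ ⊗ c₂ then each S_k = c₁[k]·a₁b₁ᵀ + c₂[k]·a₂b₂ᵀ. S₁ and S₃ are linearly independent, so a₁b₁ᵀ and a₂b₂ᵀ must span the same plane of matrices: they are the rank-1 matrices of the form x·S₁ + y·S₃.
det(x·S₁ + y·S₃) is 216·x² + 72·xy − 144·y² = 72·(3·x − 2·y)(x + y), vanishing at (x:y) = (2:3) and (1:-1).
M₁ = 2·S₁ + 3·S₃ = [[0, -90], [0, 60]] = (-30)·[3, -2][0, 1]ᵀ and M₂ = S₁ − S₃ = [[0, 0], [20, 10]] = 10·[0, 1][2, 1]ᵀ, so take a₁ = [3, -2], b₁ = [0, 1], a₂ = [0, 1], b₂ = [2, 1].
Each slice is an integer combination of E₁ = a₁b₁ᵀ and E₂ = a₂b₂ᵀ: S₁ = −6·E₁ + 6·E₂, S₂ = 6·E₁ − 6·E₂, S₃ = −6·E₁ − 4·E₂; reading off coefficients, c₁ = [-6, 6, -6] and c₂ = [6, -6, -4].
Hence T = [3, -2] ⊗ [0, 1] ⊗ [-6, 6, -6] + [0, 1] ⊗ [2, 1] ⊗ [6, -6, -4], so rank(T) ≤ 2.
These bounds meet, so rank(T) = 2.
Check entry T[1,2,2] = 18: (3)·(1)·(6) + (0)·(1)·(-6) = 18.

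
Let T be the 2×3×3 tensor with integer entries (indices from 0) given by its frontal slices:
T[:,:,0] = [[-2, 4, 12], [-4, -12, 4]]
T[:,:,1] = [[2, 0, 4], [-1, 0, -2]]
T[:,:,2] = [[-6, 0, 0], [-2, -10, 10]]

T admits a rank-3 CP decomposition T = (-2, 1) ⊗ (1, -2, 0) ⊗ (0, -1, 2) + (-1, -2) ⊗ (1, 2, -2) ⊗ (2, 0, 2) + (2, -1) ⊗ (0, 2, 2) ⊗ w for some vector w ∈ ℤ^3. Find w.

w = (2, 1, -1)

Subtract the known terms from T to get the rank-1 residual R = (2, -1) ⊗ (0, 2, 2) ⊗ w, so R[i,j,k] = a[i]·b[j]·w[k]. Pick indices with nonzero a[0]·b[1] = (2)·(2) = 4. Only the fibre through (0,1,·) is needed: R[0,1,:] = T[0,1,:] − Σₗ aₗ[0]bₗ[1]cₗ = [4, 0, 0] − (-2)·(-2)·(0, -1, 2) − (-1)·(2)·(2, 0, 2) = [8, 4, -4]. Then w[k] = R[0,1,k] / 4 for each k, giving w = [8, 4, -4] / 4 = (2, 1, -1).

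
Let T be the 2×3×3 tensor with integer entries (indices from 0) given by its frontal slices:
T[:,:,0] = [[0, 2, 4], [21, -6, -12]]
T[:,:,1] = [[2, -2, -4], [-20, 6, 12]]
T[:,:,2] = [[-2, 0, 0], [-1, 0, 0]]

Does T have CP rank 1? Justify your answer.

The mode-2 unfolding of T (rows indexed by j, columns by (i,k) = (0,0), (0,1), (0,2), (1,0), (1,1), (1,2)) is [[0, 2, -2, 21, -20, -1], [2, -2, 0, -6, 6, 0], [4, -4, 0, -12, 12, 0]].
There the 2×2 minor on rows j ∈ {0, 1}, columns (i,k) ∈ {(0,0), (0,1)} is det [[0, 2], [2, -2]] = -4 ≠ 0, so this unfolding has rank ≥ 2; CP rank is at least every unfolding rank, so rank(T) ≥ 2.
In particular rank(T) ≥ 2 > 1, so T is not rank-1.

No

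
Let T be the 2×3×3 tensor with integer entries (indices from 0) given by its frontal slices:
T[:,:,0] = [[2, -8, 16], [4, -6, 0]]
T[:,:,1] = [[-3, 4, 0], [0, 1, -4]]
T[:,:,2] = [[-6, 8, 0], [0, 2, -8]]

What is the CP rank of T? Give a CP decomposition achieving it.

rank(T) = 3

Lower bound: the mode-2 unfolding of T (rows indexed by j, columns by (i,k) = (0,0), (0,1), (0,2), (1,0), (1,1), (1,2)) is [[2, -3, -6, 4, 0, 0], [-8, 4, 8, -6, 1, 2], [16, 0, 0, 0, -4, -8]].
There the 3×3 minor on rows j ∈ {0, 1, 2}, columns (i,k) ∈ {(0,0), (0,1), (1,0)} is det [[2, -3, 4], [-8, 4, -6], [16, 0, 0]] = 32 ≠ 0, so this unfolding has rank ≥ 3; CP rank is at least every unfolding rank, so rank(T) ≥ 3. (This is only a lower bound: in general the CP rank may exceed every unfolding rank, so we still need to exhibit 3 rank-1 terms summing to T.)
Upper bound: T is a sum of 3 rank-1 terms, T = [1, -1] (x) [1, -2, 0] (x) [-2, -1, -2] + [2, -1] (x) [0, 1, -2] (x) [-2, -1, -2] + [2, 1] (x) [1, -2, 2] (x) [2, -1, -2] (one valid choice — decompositions are not unique — normalised so each a, b is primitive with positive first nonzero entry; check it by expanding all entries), so rank(T) ≤ 3.
These bounds meet, so rank(T) = 3.
Check entry T[0,0,1] = -3: (1)·(1)·(-1) + (2)·(0)·(-1) + (2)·(1)·(-1) = -3.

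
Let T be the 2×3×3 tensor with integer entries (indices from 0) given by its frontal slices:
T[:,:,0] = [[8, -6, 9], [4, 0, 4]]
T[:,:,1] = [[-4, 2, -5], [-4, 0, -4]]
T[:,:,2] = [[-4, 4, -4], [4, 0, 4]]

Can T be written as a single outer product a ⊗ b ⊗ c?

No

The mode-3 unfolding of T (rows indexed by k, columns by (i,j) = (0,0), (0,1), (0,2), (1,0), (1,1), (1,2)) is [[8, -6, 9, 4, 0, 4], [-4, 2, -5, -4, 0, -4], [-4, 4, -4, 4, 0, 4]].
There the 3×3 minor on rows k ∈ {0, 1, 2}, columns (i,j) ∈ {(0,0), (0,1), (1,0)} is det [[8, -6, 4], [-4, 2, -4], [-4, 4, 4]] = -32 ≠ 0, so this unfolding has rank ≥ 3; CP rank is at least every unfolding rank, so rank(T) ≥ 3.
In particular rank(T) ≥ 3 > 1, so T is not rank-1.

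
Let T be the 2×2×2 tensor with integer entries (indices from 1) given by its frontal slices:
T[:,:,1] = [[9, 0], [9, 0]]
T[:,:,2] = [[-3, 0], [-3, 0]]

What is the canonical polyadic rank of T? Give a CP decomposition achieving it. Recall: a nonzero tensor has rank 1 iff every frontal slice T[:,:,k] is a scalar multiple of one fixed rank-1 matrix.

Lower bound: T ≠ 0 (e.g. T[1,1,1] = 9), so rank(T) ≥ 1.
Upper bound: if T = a ⊗ b ⊗ c then every fibre of T is a multiple of the corresponding factor, so read the factors off the fibres through the nonzero entry T[1,1,1] = 9.
The mode-1 fibre T[:,1,1] = [9, 9] gives a = [1, 1] (primitive direction); the mode-2 fibre T[1,:,1] = [9, 0] gives b = [1, 0]; then c[k] = T[1,1,k] / (a[1]·b[1]) = [9, -3] / 1 = [9, -3].
Expanding [1, 1] ⊗ [1, 0] ⊗ [9, -3] reproduces all 8 entries of T, so T = [1, 1] ⊗ [1, 0] ⊗ [9, -3] and rank(T) ≤ 1.
These bounds meet, so rank(T) = 1.
Check entry T[1,2,2] = 0: (1)·(0)·(-3) = 0.

rank(T) = 1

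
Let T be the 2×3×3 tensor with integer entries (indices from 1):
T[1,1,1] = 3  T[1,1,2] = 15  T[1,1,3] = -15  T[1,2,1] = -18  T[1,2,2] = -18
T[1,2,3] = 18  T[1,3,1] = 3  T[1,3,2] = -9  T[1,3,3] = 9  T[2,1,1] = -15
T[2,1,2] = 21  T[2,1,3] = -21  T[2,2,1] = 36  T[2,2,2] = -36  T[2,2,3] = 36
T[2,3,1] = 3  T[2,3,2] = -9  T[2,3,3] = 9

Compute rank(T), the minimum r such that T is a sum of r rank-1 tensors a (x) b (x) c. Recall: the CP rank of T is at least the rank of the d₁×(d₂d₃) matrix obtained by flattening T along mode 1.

2

Lower bound: the mode-2 unfolding of T (rows indexed by j, columns by (i,k) = (1,1), (1,2), (1,3), (2,1), (2,2), (2,3)) is [[3, 15, -15, -15, 21, -21], [-18, -18, 18, 36, -36, 36], [3, -9, 9, 3, -9, 9]].
There the 2×2 minor on rows j ∈ {1, 2}, columns (i,k) ∈ {(1,1), (1,2)} is det [[3, 15], [-18, -18]] = 216 ≠ 0, so this unfolding has rank ≥ 2; CP rank is at least every unfolding rank, so rank(T) ≥ 2. (Unfolding ranks only ever bound the CP rank from below — rank(T) can be strictly larger than all of them — so the matching upper bound has to come from an explicit 2-term decomposition.)
Upper bound — finding two terms. Write S_k = T[:,:,k] for the frontal slices: S₁ = [[3, -18, 3], [-15, 36, 3]], S₂ = [[15, -18, -9], [21, -36, -9]], S₃ = [[-15, 18, 9], [-21, 36, 9]].
If T = a₁ (x) b₁ (x) c₁ + a₂ (x) b₂ (x) c₂ then each S_k = c₁[k]·a₁b₁ᵀ + c₂[k]·a₂b₂ᵀ. S₁ and S₂ are linearly independent, so a₁b₁ᵀ and a₂b₂ᵀ must span the same plane of matrices: they are the rank-1 matrices of the form x·S₁ + y·S₂.
The 2×2 minor of x·S₁ + y·S₂ on rows {1,2}, columns {1,2} is −162·x² + 540·xy − 162·y² = (-54)·(x − 3·y)(3·x − y), vanishing at (x:y) = (3:1) and (1:3).
M₁ = 3·S₁ + S₂ = [[24, -72, 0], [-24, 72, 0]] = 24·(1, -1)(1, -3, 0)ᵀ and M₂ = S₁ + 3·S₂ = [[48, -72, -24], [48, -72, -24]] = 24·(1, 1)(2, -3, -1)ᵀ, so take a₁ = (1, -1), b₁ = (1, -3, 0), a₂ = (1, 1), b₂ = (2, -3, -1).
Each slice is an integer combination of E₁ = a₁b₁ᵀ and E₂ = a₂b₂ᵀ: S₁ = 9·E₁ − 3·E₂, S₂ = −3·E₁ + 9·E₂, S₃ = 3·E₁ − 9·E₂; reading off coefficients, c₁ = (9, -3, 3) and c₂ = (-3, 9, -9).
Hence T = (1, -1) (x) (1, -3, 0) (x) (9, -3, 3) + (1, 1) (x) (2, -3, -1) (x) (-3, 9, -9), so rank(T) ≤ 2.
These bounds meet, so rank(T) = 2.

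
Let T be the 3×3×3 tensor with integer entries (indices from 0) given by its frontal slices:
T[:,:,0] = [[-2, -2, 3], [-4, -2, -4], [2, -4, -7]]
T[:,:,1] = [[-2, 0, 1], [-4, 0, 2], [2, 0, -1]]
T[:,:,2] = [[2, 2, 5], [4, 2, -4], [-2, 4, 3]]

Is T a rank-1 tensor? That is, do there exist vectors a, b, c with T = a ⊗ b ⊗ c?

No

The mode-1 unfolding of T (rows indexed by i, columns by (j,k) = (0,0), (0,1), (0,2), (1,0), (1,1), (1,2), (2,0), (2,1), (2,2)) is [[-2, -2, 2, -2, 0, 2, 3, 1, 5], [-4, -4, 4, -2, 0, 2, -4, 2, -4], [2, 2, -2, -4, 0, 4, -7, -1, 3]].
There the 3×3 minor on rows i ∈ {0, 1, 2}, columns (j,k) ∈ {(0,0), (1,0), (2,0)} is det [[-2, -2, 3], [-4, -2, -4], [2, -4, -7]] = 136 ≠ 0, so this unfolding has rank ≥ 3; CP rank is at least every unfolding rank, so rank(T) ≥ 3.
In particular rank(T) ≥ 3 > 1, so T is not rank-1.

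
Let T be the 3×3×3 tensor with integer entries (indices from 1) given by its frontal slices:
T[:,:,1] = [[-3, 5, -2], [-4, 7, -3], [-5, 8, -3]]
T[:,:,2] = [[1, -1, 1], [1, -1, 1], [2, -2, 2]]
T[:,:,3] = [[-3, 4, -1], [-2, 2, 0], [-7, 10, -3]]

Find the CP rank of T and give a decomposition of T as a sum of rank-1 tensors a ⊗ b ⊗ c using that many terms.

rank(T) = 3

Lower bound: the mode-2 unfolding of T (rows indexed by j, columns by (i,k) = (1,1), (1,2), (1,3), (2,1), (2,2), (2,3), (3,1), (3,2), (3,3)) is [[-3, 1, -3, -4, 1, -2, -5, 2, -7], [5, -1, 4, 7, -1, 2, 8, -2, 10], [-2, 1, -1, -3, 1, 0, -3, 2, -3]].
There the 3×3 minor on rows j ∈ {1, 2, 3}, columns (i,k) ∈ {(1,1), (1,2), (1,3)} is det [[-3, 1, -3], [5, -1, 4], [-2, 1, -1]] = -3 ≠ 0, so this unfolding has rank ≥ 3; CP rank is at least every unfolding rank, so rank(T) ≥ 3. (This is only a lower bound: in general the CP rank may exceed every unfolding rank, so we still need to exhibit 3 rank-1 terms summing to T.)
Upper bound: T is a sum of 3 rank-1 terms, T = [1, 1, 2] ⊗ [1, -2, 0] ⊗ [-1, 0, -2] + [1, 1, 2] ⊗ [1, -1, 1] ⊗ [-1, 1, -2] + [1, 2, 1] ⊗ [1, -2, 1] ⊗ [-1, 0, 1] (one valid choice — decompositions are not unique — normalised so each a, b is primitive with positive first nonzero entry; check it by expanding all entries), so rank(T) ≤ 3.
These bounds meet, so rank(T) = 3.
Check entry T[3,1,1] = -5: (2)·(1)·(-1) + (2)·(1)·(-1) + (1)·(1)·(-1) = -5.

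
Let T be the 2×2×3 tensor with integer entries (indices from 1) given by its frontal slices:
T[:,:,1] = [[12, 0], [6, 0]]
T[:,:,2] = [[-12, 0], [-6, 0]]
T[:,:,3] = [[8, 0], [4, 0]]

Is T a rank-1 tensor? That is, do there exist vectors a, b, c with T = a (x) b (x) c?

Yes

The mode-1 fibre T[:,1,1] = [12, 6] gives a = [2, 1] (primitive direction); the mode-2 fibre T[1,:,1] = [12, 0] gives b = [1, 0]; then c[k] = T[1,1,k] / (a[1]·b[1]) = [12, -12, 8] / 2 = [6, -6, 4].
Expanding [2, 1] (x) [1, 0] (x) [6, -6, 4] reproduces all 12 entries of T, so T = [2, 1] (x) [1, 0] (x) [6, -6, 4] and rank(T) ≤ 1.
Equivalently every frontal slice T[:,:,k] is c[k] times the rank-1 matrix [2, 1] (x) [1, 0]. So T has rank 1 (it is nonzero).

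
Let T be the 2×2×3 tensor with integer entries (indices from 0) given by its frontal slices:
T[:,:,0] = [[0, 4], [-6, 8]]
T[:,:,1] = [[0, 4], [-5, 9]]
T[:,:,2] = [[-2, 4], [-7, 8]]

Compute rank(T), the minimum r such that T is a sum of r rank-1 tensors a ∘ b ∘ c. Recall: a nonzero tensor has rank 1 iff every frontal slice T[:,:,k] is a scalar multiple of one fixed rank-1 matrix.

3

Lower bound: the mode-3 unfolding of T (rows indexed by k, columns by (i,j) = (0,0), (0,1), (1,0), (1,1)) is [[0, 4, -6, 8], [0, 4, -5, 9], [-2, 4, -7, 8]].
There the 3×3 minor on rows k ∈ {0, 1, 2}, columns (i,j) ∈ {(0,0), (0,1), (1,0)} is det [[0, 4, -6], [0, 4, -5], [-2, 4, -7]] = -8 ≠ 0, so this unfolding has rank ≥ 3; CP rank is at least every unfolding rank, so rank(T) ≥ 3. (Unfolding ranks only ever bound the CP rank from below — rank(T) can be strictly larger than all of them — so the matching upper bound has to come from an explicit 3-term decomposition.)
Upper bound: T is a sum of 3 rank-1 terms, T = (0, 1) ∘ (1, 1) ∘ (0, 1, 0) + (1, 2) ∘ (1, -1) ∘ (-4, -4, -4) + (2, 1) ∘ (1, 0) ∘ (2, 2, 1) (one valid choice — decompositions are not unique — normalised so each a, b is primitive with positive first nonzero entry; check it by expanding all entries), so rank(T) ≤ 3.
These bounds meet, so rank(T) = 3.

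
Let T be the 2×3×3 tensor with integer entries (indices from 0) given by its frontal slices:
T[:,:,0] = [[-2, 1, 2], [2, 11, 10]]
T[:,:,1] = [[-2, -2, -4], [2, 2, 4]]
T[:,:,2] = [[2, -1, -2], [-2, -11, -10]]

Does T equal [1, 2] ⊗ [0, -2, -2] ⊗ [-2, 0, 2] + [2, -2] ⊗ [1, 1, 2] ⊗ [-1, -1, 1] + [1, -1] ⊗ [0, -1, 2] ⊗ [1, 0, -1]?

Yes

Reconstruct entrywise from the claimed factors. For example, T[0,0,0] = -2 and Σₗ aₗ[0]bₗ[0]cₗ[0] = (1)·(0)·(-2) + (2)·(1)·(-1) + (1)·(0)·(1) = -2; checking all 18 entries, every one matches. The claim holds.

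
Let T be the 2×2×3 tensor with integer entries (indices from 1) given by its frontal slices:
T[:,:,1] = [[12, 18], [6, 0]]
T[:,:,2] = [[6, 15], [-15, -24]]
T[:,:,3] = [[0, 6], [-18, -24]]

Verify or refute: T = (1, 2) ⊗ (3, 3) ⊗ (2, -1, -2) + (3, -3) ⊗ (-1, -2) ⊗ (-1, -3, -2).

No

Reconstruct entry (1,1,1) from the claimed factors: Σₗ aₗ[1]bₗ[1]cₗ[1] = (1)·(3)·(2) + (3)·(-1)·(-1) = 9, but T[1,1,1] = 12. The claim is false.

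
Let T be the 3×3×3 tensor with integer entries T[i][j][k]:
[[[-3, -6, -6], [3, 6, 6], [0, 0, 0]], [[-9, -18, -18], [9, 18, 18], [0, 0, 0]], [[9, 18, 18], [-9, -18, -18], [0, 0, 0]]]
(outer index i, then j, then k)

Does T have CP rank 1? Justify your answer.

If T = a (x) b (x) c then every fibre of T is a multiple of the corresponding factor, so read the factors off the fibres through the nonzero entry T[0,0,0] = -3.
The mode-1 fibre T[:,0,0] = [-3, -9, 9] gives a = [1, 3, -3] (primitive direction); the mode-2 fibre T[0,:,0] = [-3, 3, 0] gives b = [1, -1, 0]; then c[k] = T[0,0,k] / (a[0]·b[0]) = [-3, -6, -6] / 1 = [-3, -6, -6].
Expanding [1, 3, -3] (x) [1, -1, 0] (x) [-3, -6, -6] reproduces all 27 entries of T, so T = [1, 3, -3] (x) [1, -1, 0] (x) [-3, -6, -6] and rank(T) ≤ 1.
Equivalently every frontal slice T[:,:,k] is c[k] times the rank-1 matrix [1, 3, -3] (x) [1, -1, 0]. So T has rank 1 (it is nonzero).

Yes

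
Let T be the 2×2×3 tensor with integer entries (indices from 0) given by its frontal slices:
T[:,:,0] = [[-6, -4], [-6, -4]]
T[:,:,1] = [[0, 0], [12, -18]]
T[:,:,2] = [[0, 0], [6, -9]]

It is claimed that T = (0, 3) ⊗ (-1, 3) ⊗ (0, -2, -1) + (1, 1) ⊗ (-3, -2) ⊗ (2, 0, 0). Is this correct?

Reconstruct entry (1,0,1) from the claimed factors: Σₗ aₗ[1]bₗ[0]cₗ[1] = (3)·(-1)·(-2) + (1)·(-3)·(0) = 6, but T[1,0,1] = 12. The claim is false.

No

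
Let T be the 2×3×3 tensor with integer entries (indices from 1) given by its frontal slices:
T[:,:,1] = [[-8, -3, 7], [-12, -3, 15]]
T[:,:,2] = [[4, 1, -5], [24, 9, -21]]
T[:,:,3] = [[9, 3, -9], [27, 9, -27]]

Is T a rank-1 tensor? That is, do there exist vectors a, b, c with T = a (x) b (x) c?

No

The mode-3 unfolding of T (rows indexed by k, columns by (i,j) = (1,1), (1,2), (1,3), (2,1), (2,2), (2,3)) is [[-8, -3, 7, -12, -3, 15], [4, 1, -5, 24, 9, -21], [9, 3, -9, 27, 9, -27]].
There the 2×2 minor on rows k ∈ {1, 2}, columns (i,j) ∈ {(1,1), (1,2)} is det [[-8, -3], [4, 1]] = 4 ≠ 0, so this unfolding has rank ≥ 2; CP rank is at least every unfolding rank, so rank(T) ≥ 2.
In particular rank(T) ≥ 2 > 1, so T is not rank-1.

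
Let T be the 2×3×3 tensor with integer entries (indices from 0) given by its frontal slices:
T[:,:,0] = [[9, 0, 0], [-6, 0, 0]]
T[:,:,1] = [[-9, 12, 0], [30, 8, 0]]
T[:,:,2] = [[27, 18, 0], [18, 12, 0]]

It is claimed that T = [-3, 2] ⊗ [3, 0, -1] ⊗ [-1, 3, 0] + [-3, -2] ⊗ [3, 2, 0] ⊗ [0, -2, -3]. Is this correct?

Reconstruct entry (0,2,0) from the claimed factors: Σₗ aₗ[0]bₗ[2]cₗ[0] = (-3)·(-1)·(-1) + (-3)·(0)·(0) = -3, but T[0,2,0] = 0. The claim is false.

No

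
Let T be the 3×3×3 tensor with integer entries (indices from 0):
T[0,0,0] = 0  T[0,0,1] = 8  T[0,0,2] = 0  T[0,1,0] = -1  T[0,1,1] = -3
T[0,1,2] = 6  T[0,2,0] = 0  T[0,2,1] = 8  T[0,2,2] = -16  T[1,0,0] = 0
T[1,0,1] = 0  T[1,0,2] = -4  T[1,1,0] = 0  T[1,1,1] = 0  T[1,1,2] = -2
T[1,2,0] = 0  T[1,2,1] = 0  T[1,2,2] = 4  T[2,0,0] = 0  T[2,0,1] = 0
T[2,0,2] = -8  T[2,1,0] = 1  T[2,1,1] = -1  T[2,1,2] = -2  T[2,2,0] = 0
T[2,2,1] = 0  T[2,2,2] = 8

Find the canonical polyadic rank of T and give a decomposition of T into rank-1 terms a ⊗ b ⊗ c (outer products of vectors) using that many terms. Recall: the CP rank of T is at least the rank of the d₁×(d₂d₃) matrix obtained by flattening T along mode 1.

Lower bound: the mode-3 unfolding of T (rows indexed by k, columns by (i,j) = (0,0), (0,1), (0,2), (1,0), (1,1), (1,2), (2,0), (2,1), (2,2)) is [[0, -1, 0, 0, 0, 0, 0, 1, 0], [8, -3, 8, 0, 0, 0, 0, -1, 0], [0, 6, -16, -4, -2, 4, -8, -2, 8]].
There the 3×3 minor on rows k ∈ {0, 1, 2}, columns (i,j) ∈ {(0,0), (0,1), (0,2)} is det [[0, -1, 0], [8, -3, 8], [0, 6, -16]] = -128 ≠ 0, so this unfolding has rank ≥ 3; CP rank is at least every unfolding rank, so rank(T) ≥ 3. (Unfolding ranks only ever bound the CP rank from below — rank(T) can be strictly larger than all of them — so the matching upper bound has to come from an explicit 3-term decomposition.)
Upper bound: T is a sum of 3 rank-1 terms, T = (1, 0, -1) ⊗ (0, 1, 0) ⊗ (-1, 1, -2) + (1, 0, 0) ⊗ (2, -1, 2) ⊗ (0, 4, -4) + (2, -1, -2) ⊗ (2, 1, -2) ⊗ (0, 0, 2) (written with every a and b primitive with positive leading entry and the scale carried by c; CP decompositions are not unique, and this one is verified by expanding entrywise), so rank(T) ≤ 3.
These bounds meet, so rank(T) = 3.
Check entry T[0,0,2] = 0: (1)·(0)·(-2) + (1)·(2)·(-4) + (2)·(2)·(2) = 0.

rank(T) = 3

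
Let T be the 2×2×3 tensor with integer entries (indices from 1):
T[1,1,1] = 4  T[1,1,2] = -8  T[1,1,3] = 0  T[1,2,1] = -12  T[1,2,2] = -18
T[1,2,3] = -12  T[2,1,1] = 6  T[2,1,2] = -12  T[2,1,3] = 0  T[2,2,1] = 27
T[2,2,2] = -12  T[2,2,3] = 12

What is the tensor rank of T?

2

Lower bound: in the mode-3 unfolding of T (rows indexed by k, columns by (i,j)) the 2×2 minor on rows k ∈ {1, 2}, columns (i,j) ∈ {(1,1), (1,2)} is det [[4, -12], [-8, -18]] = -168 ≠ 0, so that unfolding has rank ≥ 2 and hence rank(T) ≥ 2 (CP rank is at least every unfolding rank, though it can be larger).
Upper bound: with S_k = T[:,:,k], the two rank-1 terms a₁b₁ᵀ, a₂b₂ᵀ are the rank-1 members of the pencil x·S₁ + y·S₂.
det(x·S₁ + y·S₂) is 180·x² − 300·xy − 120·y² = 60·(x − 2·y)(3·x + y), vanishing at (x:y) = (2:1) and (1:-3).
M₁ = 2·S₁ + S₂ = [[0, -42], [0, 42]] = (-42)·[1, -1][0, 1]ᵀ and M₂ = S₁ − 3·S₂ = [[28, 42], [42, 63]] = 7·[2, 3][2, 3]ᵀ, so take a₁ = [1, -1], b₁ = [0, 1], a₂ = [2, 3], b₂ = [2, 3].
Each slice is an integer combination of E₁ = a₁b₁ᵀ and E₂ = a₂b₂ᵀ: S₁ = −18·E₁ + E₂, S₂ = −6·E₁ − 2·E₂, S₃ = −12·E₁; reading off coefficients, c₁ = [-18, -6, -12] and c₂ = [1, -2, 0].
Hence T = [1, -1] (x) [0, 1] (x) [-18, -6, -12] + [2, 3] (x) [2, 3] (x) [1, -2, 0], so rank(T) ≤ 2.
These bounds meet, so rank(T) = 2.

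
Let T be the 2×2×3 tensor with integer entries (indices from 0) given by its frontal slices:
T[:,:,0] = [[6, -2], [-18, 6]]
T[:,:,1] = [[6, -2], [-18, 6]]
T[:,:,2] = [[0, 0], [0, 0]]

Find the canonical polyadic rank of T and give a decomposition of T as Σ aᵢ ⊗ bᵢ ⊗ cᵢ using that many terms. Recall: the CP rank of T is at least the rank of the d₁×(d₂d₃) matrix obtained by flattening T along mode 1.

Lower bound: T ≠ 0 (e.g. T[0,0,0] = 6), so rank(T) ≥ 1.
Upper bound: the mode-1 fibre T[:,0,0] = [6, -18] gives a = [1, -3] (primitive direction); the mode-2 fibre T[0,:,0] = [6, -2] gives b = [3, -1]; then c[k] = T[0,0,k] / (a[0]·b[0]) = [6, 6, 0] / 3 = [2, 2, 0].
Expanding [1, -3] ⊗ [3, -1] ⊗ [2, 2, 0] reproduces all 12 entries of T, so T = [1, -3] ⊗ [3, -1] ⊗ [2, 2, 0] and rank(T) ≤ 1.
These bounds meet, so rank(T) = 1.

rank(T) = 1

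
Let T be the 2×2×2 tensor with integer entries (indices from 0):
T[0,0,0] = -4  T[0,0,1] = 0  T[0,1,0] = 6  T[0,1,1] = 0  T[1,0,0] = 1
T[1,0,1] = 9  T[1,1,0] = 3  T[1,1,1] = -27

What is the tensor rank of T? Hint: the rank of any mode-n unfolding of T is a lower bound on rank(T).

2

Lower bound: the mode-2 unfolding of T (rows indexed by j, columns by (i,k) = (0,0), (0,1), (1,0), (1,1)) is [[-4, 0, 1, 9], [6, 0, 3, -27]].
There the 2×2 minor on rows j ∈ {0, 1}, columns (i,k) ∈ {(0,0), (1,0)} is det [[-4, 1], [6, 3]] = -18 ≠ 0, so this unfolding has rank ≥ 2; CP rank is at least every unfolding rank, so rank(T) ≥ 2. (Flattening ranks never certify an upper bound on CP rank; for that we must actually write T with 2 rank-1 terms.)
Upper bound — finding two terms. Write S_k = T[:,:,k] for the frontal slices: S₀ = [[-4, 6], [1, 3]], S₁ = [[0, 0], [9, -27]].
If T = a₁ (x) b₁ (x) c₁ + a₂ (x) b₂ (x) c₂ then each S_k = c₁[k]·a₁b₁ᵀ + c₂[k]·a₂b₂ᵀ. S₀ and S₁ are linearly independent, so a₁b₁ᵀ and a₂b₂ᵀ must span the same plane of matrices: they are the rank-1 matrices of the form x·S₀ + y·S₁.
det(x·S₀ + y·S₁) is −18·x² + 54·xy = (-18)·(x − 3·y)(x), vanishing at (x:y) = (3:1) and (0:1).
M₁ = 3·S₀ + S₁ = [[-12, 18], [12, -18]] = (-6)·[1, -1][2, -3]ᵀ and M₂ = S₁ = [[0, 0], [9, -27]] = 9·[0, 1][1, -3]ᵀ, so take a₁ = [1, -1], b₁ = [2, -3], a₂ = [0, 1], b₂ = [1, -3].
Each slice is an integer combination of E₁ = a₁b₁ᵀ and E₂ = a₂b₂ᵀ: S₀ = −2·E₁ − 3·E₂, S₁ = 9·E₂; reading off coefficients, c₁ = [-2, 0] and c₂ = [-3, 9].
Hence T = [1, -1] (x) [2, -3] (x) [-2, 0] + [0, 1] (x) [1, -3] (x) [-3, 9], so rank(T) ≤ 2.
These bounds meet, so rank(T) = 2.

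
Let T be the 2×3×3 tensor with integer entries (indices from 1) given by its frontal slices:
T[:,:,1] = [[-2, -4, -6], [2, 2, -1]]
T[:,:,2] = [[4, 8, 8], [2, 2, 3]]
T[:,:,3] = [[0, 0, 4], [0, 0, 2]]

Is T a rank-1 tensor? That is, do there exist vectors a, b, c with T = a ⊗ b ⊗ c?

No

The mode-2 unfolding of T (rows indexed by j, columns by (i,k) = (1,1), (1,2), (1,3), (2,1), (2,2), (2,3)) is [[-2, 4, 0, 2, 2, 0], [-4, 8, 0, 2, 2, 0], [-6, 8, 4, -1, 3, 2]].
There the 3×3 minor on rows j ∈ {1, 2, 3}, columns (i,k) ∈ {(1,1), (1,2), (2,1)} is det [[-2, 4, 2], [-4, 8, 2], [-6, 8, -1]] = 16 ≠ 0, so this unfolding has rank ≥ 3; CP rank is at least every unfolding rank, so rank(T) ≥ 3.
In particular rank(T) ≥ 3 > 1, so T is not rank-1.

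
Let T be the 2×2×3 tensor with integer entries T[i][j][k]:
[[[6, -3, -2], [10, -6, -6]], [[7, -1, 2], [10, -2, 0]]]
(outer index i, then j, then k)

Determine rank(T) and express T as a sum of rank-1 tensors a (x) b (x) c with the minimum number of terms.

Lower bound: the mode-3 unfolding of T (rows indexed by k, columns by (i,j) = (0,0), (0,1), (1,0), (1,1)) is [[6, 10, 7, 10], [-3, -6, -1, -2], [-2, -6, 2, 0]].
There the 3×3 minor on rows k ∈ {0, 1, 2}, columns (i,j) ∈ {(0,0), (0,1), (1,0)} is det [[6, 10, 7], [-3, -6, -1], [-2, -6, 2]] = 14 ≠ 0, so this unfolding has rank ≥ 3; CP rank is at least every unfolding rank, so rank(T) ≥ 3. (Flattening ranks never certify an upper bound on CP rank; for that we must actually write T with 3 rank-1 terms.)
Upper bound: T is a sum of 3 rank-1 terms, T = [1, 1] (x) [1, 2] (x) [2, 1, 0] + [1, 2] (x) [1, 1] (x) [2, 0, 2] + [2, 1] (x) [1, 2] (x) [1, -2, -2] (one valid choice — decompositions are not unique — normalised so each a, b is primitive with positive first nonzero entry; check it by expanding all entries), so rank(T) ≤ 3.
These bounds meet, so rank(T) = 3.

rank(T) = 3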